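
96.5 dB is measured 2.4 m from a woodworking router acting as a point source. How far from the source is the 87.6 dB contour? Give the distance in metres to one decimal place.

The 8.9 dB drop corresponds to a distance ratio of 10^(8.9/20) for a point source.
r₂ = 2.4·10^((96.5−87.6)/20) = 2.4·10^(8.9/20) = 6.69 m.

6.7 m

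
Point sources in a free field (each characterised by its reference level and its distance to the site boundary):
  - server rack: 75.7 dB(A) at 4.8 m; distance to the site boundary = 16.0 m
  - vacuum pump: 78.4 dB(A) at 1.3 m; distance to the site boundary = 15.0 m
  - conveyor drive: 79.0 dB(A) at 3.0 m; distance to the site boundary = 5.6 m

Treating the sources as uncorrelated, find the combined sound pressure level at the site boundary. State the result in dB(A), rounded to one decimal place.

First find each source's level at the receiver (point-source: −20·log₁₀(r/r_ref)), then combine on an intensity basis.
server rack: 75.7 − 20·log₁₀(16.0/4.8) = 75.7 − 10.46 = 65.24 dB(A).
vacuum pump: 78.4 − 20·log₁₀(15.0/1.3) = 78.4 − 21.24 = 57.16 dB(A).
conveyor drive: 79.0 − 20·log₁₀(5.6/3.0) = 79.0 − 5.42 = 73.58 dB(A).
Σ 10^(L/10) = 2.666e+07 → L_total = 10·log₁₀(2.666e+07) = 74.26 dB(A).

74.3 dB(A)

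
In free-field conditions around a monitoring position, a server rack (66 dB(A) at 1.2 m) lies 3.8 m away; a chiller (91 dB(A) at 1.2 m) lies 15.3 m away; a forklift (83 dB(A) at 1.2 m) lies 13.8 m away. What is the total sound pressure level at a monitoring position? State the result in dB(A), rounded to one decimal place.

First find each source's level at the receiver (point-source: −20·log₁₀(r/r_ref)), then combine on an intensity basis.
server rack: 66 − 20·log₁₀(3.8/1.2) = 66 − 10.01 = 55.99 dB(A).
chiller: 91 − 20·log₁₀(15.3/1.2) = 91 − 22.11 = 68.89 dB(A).
forklift: 83 − 20·log₁₀(13.8/1.2) = 83 − 21.21 = 61.79 dB(A).
Σ 10^(L/10) = 9.650e+06 → L_total = 10·log₁₀(9.650e+06) = 69.85 dB(A).

69.8 dB(A)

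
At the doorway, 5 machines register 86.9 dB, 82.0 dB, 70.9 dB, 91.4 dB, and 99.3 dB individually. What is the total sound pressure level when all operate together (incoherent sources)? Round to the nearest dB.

100 dB

For uncorrelated sources the intensities add, so convert each level to linear form, sum, and take 10·log₁₀ of the total.
Σ 10^(L/10) = 10^(86.9/10) + 10^(82.0/10) + 10^(70.9/10) + 10^(91.4/10) + 10^(99.3/10) = 1.055e+10.
L_total = 10·log₁₀(1.055e+10) = 100.23 dB.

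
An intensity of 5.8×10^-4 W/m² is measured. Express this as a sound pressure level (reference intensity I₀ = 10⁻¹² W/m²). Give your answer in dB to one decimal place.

87.6 dB

Dividing by I₀ shifts the exponent by 12: I/I₀ = 5.8×10^8.
L = 10·(0.7634 + 8) = 87.63 dB.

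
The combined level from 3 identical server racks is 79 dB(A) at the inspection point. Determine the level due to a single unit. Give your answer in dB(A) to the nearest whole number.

Dividing the total intensity by 3 lowers the level by 10·log₁₀ 3 = 4.771 dB: L₁ = 79 − 4.771.

74 dB(A)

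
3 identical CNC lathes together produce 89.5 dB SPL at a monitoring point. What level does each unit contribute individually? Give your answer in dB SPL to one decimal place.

Dividing the total intensity by 3 lowers the level by 10·log₁₀ 3 = 4.771 dB: L₁ = 89.5 − 4.771.

84.7 dB SPL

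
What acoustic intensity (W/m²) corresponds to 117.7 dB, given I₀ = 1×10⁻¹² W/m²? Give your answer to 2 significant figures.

I = I₀·10^(L/10) = 10⁻¹² × 10^(117.7/10) = 10^(-0.230).

0.59 W/m²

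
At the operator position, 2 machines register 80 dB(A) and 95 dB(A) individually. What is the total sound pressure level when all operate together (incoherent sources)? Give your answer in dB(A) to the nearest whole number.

Incoherent sources combine by intensity addition: L_total = 10·log₁₀(Σ 10^(L_i/10)).
Σ 10^(L/10) = 10^(80/10) + 10^(95/10) = 3.262e+09.
L_total = 10·log₁₀(3.262e+09) = 95.14 dB(A).

95 dB(A)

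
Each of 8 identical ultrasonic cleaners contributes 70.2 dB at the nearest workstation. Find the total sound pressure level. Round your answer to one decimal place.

N identical incoherent sources raise the level by 10·log₁₀ N.
L_total = 70.2 + 10·log₁₀(8) = 70.2 + 9.031 = 79.23 dB.

79.2 dB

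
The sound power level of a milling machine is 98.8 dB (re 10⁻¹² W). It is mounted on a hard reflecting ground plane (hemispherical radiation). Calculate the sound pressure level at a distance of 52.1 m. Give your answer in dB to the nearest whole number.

56 dB

Free-field hemispherical radiation: L_p = L_w − 10·log₁₀(2π·r²), r = 52.1 m.
2π·r² = 1.706e+04 m², 10·log₁₀ of that is 42.319 dB.
L_p = 98.8 − 42.319 = 56.48 dB.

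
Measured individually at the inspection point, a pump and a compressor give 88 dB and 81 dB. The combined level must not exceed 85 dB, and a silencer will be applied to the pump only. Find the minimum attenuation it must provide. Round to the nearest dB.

5 dB

Fixed contribution from the other source: Σ 10^(L/10) = 10^(81/10) = 1.259e+08 (81.00 dB).
The limit corresponds to 10^(85/10) = 3.162e+08; subtracting the fixed part leaves 1.903e+08 for the pump, i.e. 82.80 dB.
So the pump must be reduced from 88 to 82.80 dB: IL = 5.20 dB.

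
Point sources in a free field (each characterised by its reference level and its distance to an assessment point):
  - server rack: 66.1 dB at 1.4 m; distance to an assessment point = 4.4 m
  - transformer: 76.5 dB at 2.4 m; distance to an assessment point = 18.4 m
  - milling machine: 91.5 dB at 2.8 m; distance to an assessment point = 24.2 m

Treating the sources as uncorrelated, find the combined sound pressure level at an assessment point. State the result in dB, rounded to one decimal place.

73.0 dB

First find each source's level at the receiver (point-source: −20·log₁₀(r/r_ref)), then combine on an intensity basis.
server rack: 66.1 − 20·log₁₀(4.4/1.4) = 66.1 − 9.95 = 56.15 dB.
transformer: 76.5 − 20·log₁₀(18.4/2.4) = 76.5 − 17.69 = 58.81 dB.
milling machine: 91.5 − 20·log₁₀(24.2/2.8) = 91.5 − 18.73 = 72.77 dB.
Σ 10^(L/10) = 2.008e+07 → L_total = 10·log₁₀(2.008e+07) = 73.03 dB.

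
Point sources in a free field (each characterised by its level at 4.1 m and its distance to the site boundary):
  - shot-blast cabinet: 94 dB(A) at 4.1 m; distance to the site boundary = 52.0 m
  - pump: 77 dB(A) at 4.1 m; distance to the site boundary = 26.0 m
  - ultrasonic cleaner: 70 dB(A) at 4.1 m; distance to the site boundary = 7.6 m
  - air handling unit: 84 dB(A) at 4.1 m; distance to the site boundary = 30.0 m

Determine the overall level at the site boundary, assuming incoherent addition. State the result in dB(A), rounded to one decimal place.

73.9 dB(A)

Propagate each source to the receiver with L = L_ref − 20·log₁₀(r/r_ref), then add intensities.
shot-blast cabinet: 94 − 20·log₁₀(52.0/4.1) = 94 − 22.06 = 71.94 dB(A).
pump: 77 − 20·log₁₀(26.0/4.1) = 77 − 16.04 = 60.96 dB(A).
ultrasonic cleaner: 70 − 20·log₁₀(7.6/4.1) = 70 − 5.36 = 64.64 dB(A).
air handling unit: 84 − 20·log₁₀(30.0/4.1) = 84 − 17.29 = 66.71 dB(A).
Σ 10^(L/10) = 2.446e+07 → L_total = 10·log₁₀(2.446e+07) = 73.89 dB(A).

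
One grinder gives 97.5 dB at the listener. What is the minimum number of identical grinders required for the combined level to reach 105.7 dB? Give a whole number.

7

The shortfall is 105.7 − 97.5 = 8.2 dB, and N units add 10·log₁₀ N, so need 10·log₁₀ N ≥ 8.2.
N ≥ 10^(8.2/10) = 6.607, so N = 7.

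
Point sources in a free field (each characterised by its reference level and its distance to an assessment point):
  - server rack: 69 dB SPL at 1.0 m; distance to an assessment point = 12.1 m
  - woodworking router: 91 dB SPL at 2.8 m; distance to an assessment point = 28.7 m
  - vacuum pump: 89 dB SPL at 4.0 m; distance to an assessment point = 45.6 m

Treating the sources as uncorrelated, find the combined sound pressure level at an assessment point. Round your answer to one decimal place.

Propagate each source to the receiver with L = L_ref − 20·log₁₀(r/r_ref), then add intensities.
server rack: 69 − 20·log₁₀(12.1/1.0) = 69 − 21.66 = 47.34 dB SPL.
woodworking router: 91 − 20·log₁₀(28.7/2.8) = 91 − 20.21 = 70.79 dB SPL.
vacuum pump: 89 − 20·log₁₀(45.6/4.0) = 89 − 21.14 = 67.86 dB SPL.
Σ 10^(L/10) = 1.815e+07 → L_total = 10·log₁₀(1.815e+07) = 72.59 dB SPL.

72.6 dB SPL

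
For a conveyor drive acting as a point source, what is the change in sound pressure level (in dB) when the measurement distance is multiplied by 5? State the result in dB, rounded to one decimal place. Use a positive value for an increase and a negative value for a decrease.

-14.0 dB

With spherical spreading the level changes by −20·log₁₀(r₂/r₁).
ΔL = −20·log₁₀(5) = -13.98 dB.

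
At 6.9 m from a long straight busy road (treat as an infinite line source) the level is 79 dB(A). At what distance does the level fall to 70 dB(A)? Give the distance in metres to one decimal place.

The 9.0 dB drop corresponds to a distance ratio of 10^(9.0/10) for a line source.
r₂ = 6.9·10^((79−70)/10) = 6.9·10^(9.0/10) = 54.81 m.

54.8 m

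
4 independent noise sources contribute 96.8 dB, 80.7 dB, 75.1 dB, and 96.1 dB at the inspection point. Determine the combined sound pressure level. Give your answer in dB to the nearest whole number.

100 dB

For uncorrelated sources the intensities add, so convert each level to linear form, sum, and take 10·log₁₀ of the total.
Σ 10^(L/10) = 10^(96.8/10) + 10^(80.7/10) + 10^(75.1/10) + 10^(96.1/10) = 9.010e+09.
L_total = 10·log₁₀(9.010e+09) = 99.55 dB.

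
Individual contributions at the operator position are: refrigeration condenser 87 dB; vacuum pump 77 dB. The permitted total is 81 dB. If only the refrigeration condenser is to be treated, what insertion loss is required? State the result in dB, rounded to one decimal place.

8.2 dB

Everything except the refrigeration condenser sums to 10^(77/10) = 5.012e+07 in linear terms, 77.00 dB.
To meet 81 dB overall, the treated refrigeration condenser may contribute at most 10^(81/10) − 5.012e+07 = 7.577e+07, i.e. 78.80 dB.
So the refrigeration condenser must be reduced from 87 to 78.80 dB: IL = 8.20 dB.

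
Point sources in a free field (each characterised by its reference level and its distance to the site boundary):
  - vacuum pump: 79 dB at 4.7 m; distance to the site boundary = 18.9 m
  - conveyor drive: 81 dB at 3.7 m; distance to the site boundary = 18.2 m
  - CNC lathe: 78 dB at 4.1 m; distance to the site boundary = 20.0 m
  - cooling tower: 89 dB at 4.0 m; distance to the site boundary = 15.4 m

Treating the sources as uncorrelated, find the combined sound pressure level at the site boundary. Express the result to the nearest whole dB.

Propagate each source to the receiver with L = L_ref − 20·log₁₀(r/r_ref), then add intensities.
vacuum pump: 79 − 20·log₁₀(18.9/4.7) = 79 − 12.09 = 66.91 dB.
conveyor drive: 81 − 20·log₁₀(18.2/3.7) = 81 − 13.84 = 67.16 dB.
CNC lathe: 78 − 20·log₁₀(20.0/4.1) = 78 − 13.76 = 64.24 dB.
cooling tower: 89 − 20·log₁₀(15.4/4.0) = 89 − 11.71 = 77.29 dB.
Σ 10^(L/10) = 6.636e+07 → L_total = 10·log₁₀(6.636e+07) = 78.22 dB.

78 dB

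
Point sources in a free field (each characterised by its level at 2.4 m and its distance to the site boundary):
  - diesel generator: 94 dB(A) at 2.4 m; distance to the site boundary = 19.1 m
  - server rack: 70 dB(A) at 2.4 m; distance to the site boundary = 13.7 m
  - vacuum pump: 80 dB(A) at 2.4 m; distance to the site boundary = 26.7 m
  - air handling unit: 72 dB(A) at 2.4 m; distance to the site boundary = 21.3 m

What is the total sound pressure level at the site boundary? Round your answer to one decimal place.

Propagate each source to the receiver with L = L_ref − 20·log₁₀(r/r_ref), then add intensities.
diesel generator: 94 − 20·log₁₀(19.1/2.4) = 94 − 18.02 = 75.98 dB(A).
server rack: 70 − 20·log₁₀(13.7/2.4) = 70 − 15.13 = 54.87 dB(A).
vacuum pump: 80 − 20·log₁₀(26.7/2.4) = 80 − 20.93 = 59.07 dB(A).
air handling unit: 72 − 20·log₁₀(21.3/2.4) = 72 − 18.96 = 53.04 dB(A).
Σ 10^(L/10) = 4.098e+07 → L_total = 10·log₁₀(4.098e+07) = 76.13 dB(A).

76.1 dB(A)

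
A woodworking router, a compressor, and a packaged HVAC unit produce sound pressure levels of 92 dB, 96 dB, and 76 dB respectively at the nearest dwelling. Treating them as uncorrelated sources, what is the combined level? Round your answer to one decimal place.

For uncorrelated sources the intensities add, so convert each level to linear form, sum, and take 10·log₁₀ of the total.
Σ 10^(L/10) = 10^(92/10) + 10^(96/10) + 10^(76/10) = 5.606e+09.
L_total = 10·log₁₀(5.606e+09) = 97.49 dB.

97.5 dB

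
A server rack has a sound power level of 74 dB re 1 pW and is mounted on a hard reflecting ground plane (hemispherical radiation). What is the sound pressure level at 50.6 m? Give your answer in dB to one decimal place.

31.9 dB

Free-field hemispherical radiation: L_p = L_w − 10·log₁₀(2π·r²), r = 50.6 m.
2π·r² = 1.609e+04 m², 10·log₁₀ of that is 42.065 dB.
L_p = 74 − 42.065 = 31.94 dB.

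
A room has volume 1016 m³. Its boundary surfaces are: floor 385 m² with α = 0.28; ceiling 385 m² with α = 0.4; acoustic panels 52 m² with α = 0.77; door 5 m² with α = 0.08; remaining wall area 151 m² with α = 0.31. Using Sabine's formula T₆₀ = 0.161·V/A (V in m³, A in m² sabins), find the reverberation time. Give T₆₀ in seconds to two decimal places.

Total absorption A = 385·0.28 + 385·0.4 + 52·0.77 + 5·0.08 + 151·0.31 = 349.05 m² sabins.
T₆₀ = 0.161·V/A = 0.161·1016/349.05 = 0.469 s.

0.47 s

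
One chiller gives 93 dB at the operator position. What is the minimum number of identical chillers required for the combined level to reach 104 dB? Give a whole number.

13

Need L₁ + 10·log₁₀ N ≥ 104, i.e. log₁₀ N ≥ 1.10.
N ≥ 10^(11.0/10) = 12.589, so N = 13.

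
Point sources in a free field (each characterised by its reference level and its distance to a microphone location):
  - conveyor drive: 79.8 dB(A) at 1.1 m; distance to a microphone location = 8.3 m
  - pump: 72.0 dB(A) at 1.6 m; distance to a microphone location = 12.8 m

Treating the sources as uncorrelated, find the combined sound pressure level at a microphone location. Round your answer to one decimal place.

62.8 dB(A)

Apply inverse-square spreading to bring every level to the receiver, then sum 10^(L/10).
conveyor drive: 79.8 − 20·log₁₀(8.3/1.1) = 79.8 − 17.55 = 62.25 dB(A).
pump: 72.0 − 20·log₁₀(12.8/1.6) = 72.0 − 18.06 = 53.94 dB(A).
Σ 10^(L/10) = 1.925e+06 → L_total = 10·log₁₀(1.925e+06) = 62.84 dB(A).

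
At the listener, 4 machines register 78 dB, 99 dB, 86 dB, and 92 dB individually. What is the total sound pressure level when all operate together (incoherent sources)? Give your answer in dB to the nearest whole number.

100 dB

For uncorrelated sources the intensities add, so convert each level to linear form, sum, and take 10·log₁₀ of the total.
Σ 10^(L/10) = 10^(78/10) + 10^(99/10) + 10^(86/10) + 10^(92/10) = 9.989e+09.
L_total = 10·log₁₀(9.989e+09) = 100.00 dB.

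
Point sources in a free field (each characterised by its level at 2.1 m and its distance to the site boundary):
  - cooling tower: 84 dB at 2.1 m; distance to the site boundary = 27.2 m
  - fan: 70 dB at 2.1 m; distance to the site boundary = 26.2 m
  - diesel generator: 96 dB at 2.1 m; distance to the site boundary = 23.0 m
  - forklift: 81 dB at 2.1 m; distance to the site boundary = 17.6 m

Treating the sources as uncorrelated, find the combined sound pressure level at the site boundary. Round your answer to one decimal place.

Propagate each source to the receiver with L = L_ref − 20·log₁₀(r/r_ref), then add intensities.
cooling tower: 84 − 20·log₁₀(27.2/2.1) = 84 − 22.25 = 61.75 dB.
fan: 70 − 20·log₁₀(26.2/2.1) = 70 − 21.92 = 48.08 dB.
diesel generator: 96 − 20·log₁₀(23.0/2.1) = 96 − 20.79 = 75.21 dB.
forklift: 81 − 20·log₁₀(17.6/2.1) = 81 − 18.47 = 62.53 dB.
Σ 10^(L/10) = 3.654e+07 → L_total = 10·log₁₀(3.654e+07) = 75.63 dB.

75.6 dB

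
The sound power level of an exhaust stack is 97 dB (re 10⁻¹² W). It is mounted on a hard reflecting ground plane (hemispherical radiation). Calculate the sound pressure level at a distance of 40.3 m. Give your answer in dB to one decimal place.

The power spreads over a hemisphere of area 2π·r², so L_p = L_w − 10·log₁₀(2π·r²).
2π·r² = 1.02e+04 m², 10·log₁₀ of that is 40.088 dB.
L_p = 97 − 40.088 = 56.91 dB.

56.9 dB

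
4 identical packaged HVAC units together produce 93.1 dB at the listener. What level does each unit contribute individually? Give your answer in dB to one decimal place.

4 equal contributions raise the level by 10·log₁₀ 4 = 6.021 dB, so each unit alone gives 93.1 − 6.021.

87.1 dB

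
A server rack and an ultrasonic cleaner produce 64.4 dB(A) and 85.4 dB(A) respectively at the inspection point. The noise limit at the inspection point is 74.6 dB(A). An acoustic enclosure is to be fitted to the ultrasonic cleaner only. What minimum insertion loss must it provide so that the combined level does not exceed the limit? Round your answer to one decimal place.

Everything except the ultrasonic cleaner sums to 10^(64.4/10) = 2.754e+06 in linear terms, 64.40 dB(A).
To meet 74.6 dB(A) overall, the treated ultrasonic cleaner may contribute at most 10^(74.6/10) − 2.754e+06 = 2.609e+07, i.e. 74.16 dB(A).
So the ultrasonic cleaner must be reduced from 85.4 to 74.16 dB(A): IL = 11.24 dB.

11.2 dB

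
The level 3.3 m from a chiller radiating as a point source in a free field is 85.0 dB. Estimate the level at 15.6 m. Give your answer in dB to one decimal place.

Point-source attenuation: ΔL = 20·log₁₀(r₂/r₁) = 20·log₁₀(15.6/3.3) = 13.492 dB.
L₂ = 85.0 − 20·log₁₀(15.6/3.3) = 85.0 − 13.492 = 71.51 dB.

71.5 dB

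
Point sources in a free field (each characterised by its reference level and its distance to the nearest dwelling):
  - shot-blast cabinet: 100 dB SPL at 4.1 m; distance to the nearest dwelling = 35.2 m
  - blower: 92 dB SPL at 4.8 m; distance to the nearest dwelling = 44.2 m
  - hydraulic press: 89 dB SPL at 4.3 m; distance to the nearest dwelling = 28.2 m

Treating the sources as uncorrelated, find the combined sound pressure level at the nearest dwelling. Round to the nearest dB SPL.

First find each source's level at the receiver (point-source: −20·log₁₀(r/r_ref)), then combine on an intensity basis.
shot-blast cabinet: 100 − 20·log₁₀(35.2/4.1) = 100 − 18.68 = 81.32 dB SPL.
blower: 92 − 20·log₁₀(44.2/4.8) = 92 − 19.28 = 72.72 dB SPL.
hydraulic press: 89 − 20·log₁₀(28.2/4.3) = 89 − 16.34 = 72.66 dB SPL.
Σ 10^(L/10) = 1.728e+08 → L_total = 10·log₁₀(1.728e+08) = 82.38 dB SPL.

82 dB SPL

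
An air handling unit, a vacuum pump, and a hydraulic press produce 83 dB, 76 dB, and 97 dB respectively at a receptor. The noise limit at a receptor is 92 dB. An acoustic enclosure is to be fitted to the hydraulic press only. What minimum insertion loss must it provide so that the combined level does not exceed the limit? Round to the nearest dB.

Everything except the hydraulic press sums to 10^(83/10) + 10^(76/10) = 2.393e+08 in linear terms, 83.79 dB.
To meet 92 dB overall, the treated hydraulic press may contribute at most 10^(92/10) − 2.393e+08 = 1.346e+09, i.e. 91.29 dB.
So the hydraulic press must be reduced from 97 to 91.29 dB: IL = 5.71 dB.

6 dB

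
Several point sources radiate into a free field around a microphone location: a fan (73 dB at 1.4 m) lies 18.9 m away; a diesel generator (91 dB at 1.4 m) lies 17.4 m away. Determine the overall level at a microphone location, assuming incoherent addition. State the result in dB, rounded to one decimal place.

69.2 dB

Apply inverse-square spreading to bring every level to the receiver, then sum 10^(L/10).
fan: 73 − 20·log₁₀(18.9/1.4) = 73 − 22.61 = 50.39 dB.
diesel generator: 91 − 20·log₁₀(17.4/1.4) = 91 − 21.89 = 69.11 dB.
Σ 10^(L/10) = 8.259e+06 → L_total = 10·log₁₀(8.259e+06) = 69.17 dB.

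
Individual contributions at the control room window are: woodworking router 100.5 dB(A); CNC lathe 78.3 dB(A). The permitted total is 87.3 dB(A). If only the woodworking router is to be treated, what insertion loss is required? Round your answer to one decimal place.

The untreated sources together contribute 10^(78.3/10) = 6.761e+07, i.e. 78.30 dB(A).
To meet 87.3 dB(A) overall, the treated woodworking router may contribute at most 10^(87.3/10) − 6.761e+07 = 4.694e+08, i.e. 86.72 dB(A).
Required insertion loss = 100.5 − 86.72 = 13.78 dB.

13.8 dB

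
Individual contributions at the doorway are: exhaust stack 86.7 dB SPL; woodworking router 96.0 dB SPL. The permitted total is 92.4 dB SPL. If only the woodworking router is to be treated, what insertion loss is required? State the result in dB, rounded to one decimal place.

Everything except the woodworking router sums to 10^(86.7/10) = 4.677e+08 in linear terms, 86.70 dB SPL.
To meet 92.4 dB SPL overall, the treated woodworking router may contribute at most 10^(92.4/10) − 4.677e+08 = 1.270e+09, i.e. 91.04 dB SPL.
So the woodworking router must be reduced from 96.0 to 91.04 dB SPL: IL = 4.96 dB.

5.0 dB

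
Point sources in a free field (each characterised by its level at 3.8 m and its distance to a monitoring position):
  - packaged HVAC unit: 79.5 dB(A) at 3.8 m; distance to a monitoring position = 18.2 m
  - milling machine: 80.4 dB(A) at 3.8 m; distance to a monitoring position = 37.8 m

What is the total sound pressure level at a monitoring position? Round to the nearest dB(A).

67 dB(A)

Propagate each source to the receiver with L = L_ref − 20·log₁₀(r/r_ref), then add intensities.
packaged HVAC unit: 79.5 − 20·log₁₀(18.2/3.8) = 79.5 − 13.61 = 65.89 dB(A).
milling machine: 80.4 − 20·log₁₀(37.8/3.8) = 80.4 − 19.95 = 60.45 dB(A).
Σ 10^(L/10) = 4.993e+06 → L_total = 10·log₁₀(4.993e+06) = 66.98 dB(A).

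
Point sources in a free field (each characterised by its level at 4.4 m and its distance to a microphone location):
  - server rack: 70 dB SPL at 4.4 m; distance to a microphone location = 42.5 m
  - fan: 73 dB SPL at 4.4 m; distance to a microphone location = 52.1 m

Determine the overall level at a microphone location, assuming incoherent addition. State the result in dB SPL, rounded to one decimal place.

First find each source's level at the receiver (point-source: −20·log₁₀(r/r_ref)), then combine on an intensity basis.
server rack: 70 − 20·log₁₀(42.5/4.4) = 70 − 19.70 = 50.30 dB SPL.
fan: 73 − 20·log₁₀(52.1/4.4) = 73 − 21.47 = 51.53 dB SPL.
Σ 10^(L/10) = 2.495e+05 → L_total = 10·log₁₀(2.495e+05) = 53.97 dB SPL.

54.0 dB SPL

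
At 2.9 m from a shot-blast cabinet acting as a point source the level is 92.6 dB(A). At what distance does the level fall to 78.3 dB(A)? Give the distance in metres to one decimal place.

Point-source spreading drops the level by 20·log₁₀(r₂/r₁); inverting, r₂/r₁ = 10^(ΔL/20).
r₂ = 2.9·10^((92.6−78.3)/20) = 2.9·10^(14.3/20) = 15.05 m.

15.0 m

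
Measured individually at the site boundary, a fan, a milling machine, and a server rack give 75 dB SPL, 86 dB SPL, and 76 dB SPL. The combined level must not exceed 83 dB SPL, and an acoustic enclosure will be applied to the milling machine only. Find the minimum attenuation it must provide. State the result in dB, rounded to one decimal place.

Fixed contribution from the other sources: Σ 10^(L/10) = 10^(75/10) + 10^(76/10) = 7.143e+07 (78.54 dB SPL).
The limit corresponds to 10^(83/10) = 1.995e+08; subtracting the fixed part leaves 1.281e+08 for the milling machine, i.e. 81.08 dB SPL.
So the milling machine must be reduced from 86 to 81.08 dB SPL: IL = 4.92 dB.

4.9 dB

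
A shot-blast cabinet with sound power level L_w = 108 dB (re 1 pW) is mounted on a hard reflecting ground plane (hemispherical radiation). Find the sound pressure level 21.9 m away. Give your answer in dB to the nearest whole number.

73 dB

Free-field hemispherical radiation: L_p = L_w − 10·log₁₀(2π·r²), r = 21.9 m.
2π·r² = 3013 m², 10·log₁₀ of that is 34.791 dB.
L_p = 108 − 34.791 = 73.21 dB.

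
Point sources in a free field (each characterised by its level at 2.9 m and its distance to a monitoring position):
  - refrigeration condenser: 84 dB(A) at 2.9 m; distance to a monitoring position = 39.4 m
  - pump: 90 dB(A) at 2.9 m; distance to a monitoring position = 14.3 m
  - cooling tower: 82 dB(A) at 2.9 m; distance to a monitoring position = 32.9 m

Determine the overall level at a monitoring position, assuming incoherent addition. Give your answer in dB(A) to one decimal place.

76.4 dB(A)

Apply inverse-square spreading to bring every level to the receiver, then sum 10^(L/10).
refrigeration condenser: 84 − 20·log₁₀(39.4/2.9) = 84 − 22.66 = 61.34 dB(A).
pump: 90 − 20·log₁₀(14.3/2.9) = 90 − 13.86 = 76.14 dB(A).
cooling tower: 82 − 20·log₁₀(32.9/2.9) = 82 − 21.10 = 60.90 dB(A).
Σ 10^(L/10) = 4.372e+07 → L_total = 10·log₁₀(4.372e+07) = 76.41 dB(A).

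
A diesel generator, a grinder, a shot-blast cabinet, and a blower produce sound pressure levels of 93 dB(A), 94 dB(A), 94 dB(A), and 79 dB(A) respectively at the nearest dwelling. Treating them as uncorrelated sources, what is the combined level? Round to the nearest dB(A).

Incoherent sources combine by intensity addition: L_total = 10·log₁₀(Σ 10^(L_i/10)).
Σ 10^(L/10) = 10^(93/10) + 10^(94/10) + 10^(94/10) + 10^(79/10) = 7.098e+09.
L_total = 10·log₁₀(7.098e+09) = 98.51 dB(A).

99 dB(A)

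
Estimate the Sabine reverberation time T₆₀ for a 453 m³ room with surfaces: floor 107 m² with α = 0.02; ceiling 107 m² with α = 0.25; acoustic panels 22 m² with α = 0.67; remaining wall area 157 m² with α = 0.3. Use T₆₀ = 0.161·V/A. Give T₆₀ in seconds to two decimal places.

Summing Sᵢαᵢ: 107·0.02 + 107·0.25 + 22·0.67 + 157·0.3 = 90.73 m².
T₆₀ = 0.161·V/A = 0.161·453/90.73 = 0.804 s.

0.80 s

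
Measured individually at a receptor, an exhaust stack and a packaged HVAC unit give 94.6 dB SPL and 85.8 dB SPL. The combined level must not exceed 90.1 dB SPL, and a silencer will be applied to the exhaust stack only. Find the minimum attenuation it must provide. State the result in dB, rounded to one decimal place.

Fixed contribution from the other source: Σ 10^(L/10) = 10^(85.8/10) = 3.802e+08 (85.80 dB SPL).
To meet 90.1 dB SPL overall, the treated exhaust stack may contribute at most 10^(90.1/10) − 3.802e+08 = 6.431e+08, i.e. 88.08 dB SPL.
So the exhaust stack must be reduced from 94.6 to 88.08 dB SPL: IL = 6.52 dB.

6.5 dB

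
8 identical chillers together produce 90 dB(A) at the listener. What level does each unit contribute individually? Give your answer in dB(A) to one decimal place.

8 equal contributions raise the level by 10·log₁₀ 8 = 9.031 dB, so each unit alone gives 90 − 9.031.

81.0 dB(A)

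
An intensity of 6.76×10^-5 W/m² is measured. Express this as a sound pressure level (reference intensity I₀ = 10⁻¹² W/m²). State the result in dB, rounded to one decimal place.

78.3 dB

Dividing by I₀ shifts the exponent by 12: I/I₀ = 6.76×10^7.
L = 10·(0.8299 + 7) = 78.30 dB.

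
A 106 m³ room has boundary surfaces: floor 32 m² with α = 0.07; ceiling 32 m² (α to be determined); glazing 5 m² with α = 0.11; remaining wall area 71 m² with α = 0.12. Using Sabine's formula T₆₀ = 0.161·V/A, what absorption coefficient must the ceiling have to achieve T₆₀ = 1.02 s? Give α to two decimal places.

0.17

Required total absorption A = 0.161·106/1.02 = 16.73 m².
Absorption from the other surfaces = 32·0.07 + 5·0.11 + 71·0.12 = 11.31 m², so the ceiling must supply 5.42 m² over 32 m².
α = 5.42/32 = 0.169.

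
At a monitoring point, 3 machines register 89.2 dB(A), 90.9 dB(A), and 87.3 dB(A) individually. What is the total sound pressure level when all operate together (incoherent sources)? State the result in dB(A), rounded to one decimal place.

94.1 dB(A)

Incoherent sources combine by intensity addition: L_total = 10·log₁₀(Σ 10^(L_i/10)).
Σ 10^(L/10) = 10^(89.2/10) + 10^(90.9/10) + 10^(87.3/10) = 2.599e+09.
L_total = 10·log₁₀(2.599e+09) = 94.15 dB(A).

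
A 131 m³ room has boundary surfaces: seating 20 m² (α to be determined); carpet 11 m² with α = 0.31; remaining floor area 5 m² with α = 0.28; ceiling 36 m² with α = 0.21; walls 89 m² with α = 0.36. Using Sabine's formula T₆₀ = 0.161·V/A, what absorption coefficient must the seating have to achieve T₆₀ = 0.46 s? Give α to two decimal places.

0.07

From T₆₀ = 0.161·V/A, the target T₆₀ = 0.46 s needs A = 0.161·131/0.46 = 45.85 m².
Absorption from the other surfaces = 11·0.31 + 5·0.28 + 36·0.21 + 89·0.36 = 44.41 m², so the seating must supply 1.44 m² over 20 m².
α = 1.44/20 = 0.072.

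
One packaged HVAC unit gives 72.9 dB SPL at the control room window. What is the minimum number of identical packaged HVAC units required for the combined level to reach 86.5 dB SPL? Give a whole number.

23

N identical sources give L₁ + 10·log₁₀ N, so require 10·log₁₀ N ≥ 86.5 − 72.9 = 13.6 dB.
N ≥ 10^(13.6/10) = 22.909, so N = 23.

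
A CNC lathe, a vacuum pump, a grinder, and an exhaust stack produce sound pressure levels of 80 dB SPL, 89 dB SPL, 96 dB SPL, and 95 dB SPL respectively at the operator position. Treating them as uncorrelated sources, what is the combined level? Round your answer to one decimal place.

99.1 dB SPL

Incoherent sources combine by intensity addition: L_total = 10·log₁₀(Σ 10^(L_i/10)).
Σ 10^(L/10) = 10^(80/10) + 10^(89/10) + 10^(96/10) + 10^(95/10) = 8.038e+09.
L_total = 10·log₁₀(8.038e+09) = 99.05 dB SPL.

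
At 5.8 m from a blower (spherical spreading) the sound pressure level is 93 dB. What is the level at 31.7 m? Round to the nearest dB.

Point-source attenuation: ΔL = 20·log₁₀(r₂/r₁) = 20·log₁₀(31.7/5.8) = 14.753 dB.
L₂ = 93 − 20·log₁₀(31.7/5.8) = 93 − 14.753 = 78.25 dB.

78 dB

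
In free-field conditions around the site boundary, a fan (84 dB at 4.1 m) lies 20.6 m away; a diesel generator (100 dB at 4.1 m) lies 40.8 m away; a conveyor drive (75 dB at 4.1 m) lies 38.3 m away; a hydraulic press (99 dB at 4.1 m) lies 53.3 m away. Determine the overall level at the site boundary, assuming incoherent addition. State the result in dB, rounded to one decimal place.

Propagate each source to the receiver with L = L_ref − 20·log₁₀(r/r_ref), then add intensities.
fan: 84 − 20·log₁₀(20.6/4.1) = 84 − 14.02 = 69.98 dB.
diesel generator: 100 − 20·log₁₀(40.8/4.1) = 100 − 19.96 = 80.04 dB.
conveyor drive: 75 − 20·log₁₀(38.3/4.1) = 75 − 19.41 = 55.59 dB.
hydraulic press: 99 − 20·log₁₀(53.3/4.1) = 99 − 22.28 = 76.72 dB.
Σ 10^(L/10) = 1.583e+08 → L_total = 10·log₁₀(1.583e+08) = 81.99 dB.

82.0 dB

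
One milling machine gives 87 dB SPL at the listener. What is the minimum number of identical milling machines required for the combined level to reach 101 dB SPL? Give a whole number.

26

N identical sources give L₁ + 10·log₁₀ N, so require 10·log₁₀ N ≥ 101 − 87 = 14.0 dB.
N ≥ 10^(14.0/10) = 25.119, so N = 26.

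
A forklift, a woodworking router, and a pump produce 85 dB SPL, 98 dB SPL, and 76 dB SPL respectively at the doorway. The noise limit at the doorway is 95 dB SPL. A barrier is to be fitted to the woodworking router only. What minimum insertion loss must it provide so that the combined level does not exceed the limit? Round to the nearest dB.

4 dB

Fixed contribution from the other sources: Σ 10^(L/10) = 10^(85/10) + 10^(76/10) = 3.560e+08 (85.51 dB SPL).
The limit corresponds to 10^(95/10) = 3.162e+09; subtracting the fixed part leaves 2.806e+09 for the woodworking router, i.e. 94.48 dB SPL.
Required insertion loss = 98 − 94.48 = 3.52 dB.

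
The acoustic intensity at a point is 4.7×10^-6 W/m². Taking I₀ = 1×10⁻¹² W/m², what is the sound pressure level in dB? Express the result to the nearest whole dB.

67 dB

I/I₀ = 4.7×10^-6/10⁻¹² = 4.7×10^6, and L = 10·log₁₀(I/I₀).
L = 10·(0.6721 + 6) = 66.72 dB.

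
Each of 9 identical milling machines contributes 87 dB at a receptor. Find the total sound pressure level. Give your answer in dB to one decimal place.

96.5 dB

With 9 equal, uncorrelated contributions the intensity is 9× that of one unit, giving a rise of 10·log₁₀ 9.
L_total = 87 + 10·log₁₀(9) = 87 + 9.542 = 96.54 dB.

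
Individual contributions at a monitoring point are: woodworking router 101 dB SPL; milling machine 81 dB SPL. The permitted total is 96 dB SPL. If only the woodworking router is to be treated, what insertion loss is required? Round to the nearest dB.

5 dB

Fixed contribution from the other source: Σ 10^(L/10) = 10^(81/10) = 1.259e+08 (81.00 dB SPL).
To meet 96 dB SPL overall, the treated woodworking router may contribute at most 10^(96/10) − 1.259e+08 = 3.855e+09, i.e. 95.86 dB SPL.
Required insertion loss = 101 − 95.86 = 5.14 dB.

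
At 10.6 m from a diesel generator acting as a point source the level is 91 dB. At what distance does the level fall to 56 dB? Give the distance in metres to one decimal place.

596.1 m

The 35.0 dB drop corresponds to a distance ratio of 10^(35.0/20) for a point source.
r₂ = 10.6·10^((91−56)/20) = 10.6·10^(35.0/20) = 596.08 m.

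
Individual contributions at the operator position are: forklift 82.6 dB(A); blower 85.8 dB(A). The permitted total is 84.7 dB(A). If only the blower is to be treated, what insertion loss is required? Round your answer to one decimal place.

5.3 dB

Everything except the blower sums to 10^(82.6/10) = 1.820e+08 in linear terms, 82.60 dB(A).
To meet 84.7 dB(A) overall, the treated blower may contribute at most 10^(84.7/10) − 1.820e+08 = 1.132e+08, i.e. 80.54 dB(A).
So the blower must be reduced from 85.8 to 80.54 dB(A): IL = 5.26 dB.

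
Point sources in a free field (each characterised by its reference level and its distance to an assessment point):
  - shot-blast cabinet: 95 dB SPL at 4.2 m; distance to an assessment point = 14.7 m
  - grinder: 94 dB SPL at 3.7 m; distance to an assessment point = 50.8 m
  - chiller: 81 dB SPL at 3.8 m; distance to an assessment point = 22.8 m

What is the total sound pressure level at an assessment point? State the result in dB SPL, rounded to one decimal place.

84.4 dB SPL

First find each source's level at the receiver (point-source: −20·log₁₀(r/r_ref)), then combine on an intensity basis.
shot-blast cabinet: 95 − 20·log₁₀(14.7/4.2) = 95 − 10.88 = 84.12 dB SPL.
grinder: 94 − 20·log₁₀(50.8/3.7) = 94 − 22.75 = 71.25 dB SPL.
chiller: 81 − 20·log₁₀(22.8/3.8) = 81 − 15.56 = 65.44 dB SPL.
Σ 10^(L/10) = 2.750e+08 → L_total = 10·log₁₀(2.750e+08) = 84.39 dB SPL.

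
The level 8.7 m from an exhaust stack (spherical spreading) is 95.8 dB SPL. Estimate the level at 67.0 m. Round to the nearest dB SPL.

78 dB SPL

Spherical spreading from a point source gives a 20·log₁₀(r₂/r₁) drop.
L₂ = 95.8 − 20·log₁₀(67.0/8.7) = 95.8 − 17.731 = 78.07 dB SPL.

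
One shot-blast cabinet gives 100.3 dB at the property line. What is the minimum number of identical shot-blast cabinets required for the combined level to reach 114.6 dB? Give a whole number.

The shortfall is 114.6 − 100.3 = 14.3 dB, and N units add 10·log₁₀ N, so need 10·log₁₀ N ≥ 14.3.
N ≥ 10^(14.3/10) = 26.915, so N = 27.

27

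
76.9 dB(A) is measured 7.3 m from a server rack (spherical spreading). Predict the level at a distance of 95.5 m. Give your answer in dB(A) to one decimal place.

54.6 dB(A)

Point-source attenuation: ΔL = 20·log₁₀(r₂/r₁) = 20·log₁₀(95.5/7.3) = 22.334 dB.
L₂ = 76.9 − 20·log₁₀(95.5/7.3) = 76.9 − 22.334 = 54.57 dB(A).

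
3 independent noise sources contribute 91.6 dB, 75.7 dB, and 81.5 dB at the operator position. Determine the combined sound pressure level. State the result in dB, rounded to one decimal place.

Incoherent sources combine by intensity addition: L_total = 10·log₁₀(Σ 10^(L_i/10)).
Σ 10^(L/10) = 10^(91.6/10) + 10^(75.7/10) + 10^(81.5/10) = 1.624e+09.
L_total = 10·log₁₀(1.624e+09) = 92.11 dB.

92.1 dB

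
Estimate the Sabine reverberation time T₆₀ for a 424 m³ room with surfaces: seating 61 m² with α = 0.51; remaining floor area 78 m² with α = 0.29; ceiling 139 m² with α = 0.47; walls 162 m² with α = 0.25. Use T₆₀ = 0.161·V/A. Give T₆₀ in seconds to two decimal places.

Total absorption A = 61·0.51 + 78·0.29 + 139·0.47 + 162·0.25 = 159.56 m² sabins.
T₆₀ = 0.161 × 424 / 159.56 = 0.428 s.

0.43 s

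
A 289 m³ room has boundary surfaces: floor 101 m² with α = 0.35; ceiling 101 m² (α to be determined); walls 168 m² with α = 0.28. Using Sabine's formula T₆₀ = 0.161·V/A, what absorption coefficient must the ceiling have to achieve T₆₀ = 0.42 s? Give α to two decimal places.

0.28

A = 0.161·V/T₆₀ = 0.161·289/0.42 = 110.78 m² sabins.
Absorption from the other surfaces = 101·0.35 + 168·0.28 = 82.39 m², so the ceiling must supply 28.39 m² over 101 m².
α = 28.39/101 = 0.281.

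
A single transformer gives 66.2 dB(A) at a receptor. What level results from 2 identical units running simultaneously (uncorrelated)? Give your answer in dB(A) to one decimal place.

69.2 dB(A)

With 2 equal, uncorrelated contributions the intensity is 2× that of one unit, giving a rise of 10·log₁₀ 2.
L_total = 66.2 + 10·log₁₀(2) = 66.2 + 3.010 = 69.21 dB(A).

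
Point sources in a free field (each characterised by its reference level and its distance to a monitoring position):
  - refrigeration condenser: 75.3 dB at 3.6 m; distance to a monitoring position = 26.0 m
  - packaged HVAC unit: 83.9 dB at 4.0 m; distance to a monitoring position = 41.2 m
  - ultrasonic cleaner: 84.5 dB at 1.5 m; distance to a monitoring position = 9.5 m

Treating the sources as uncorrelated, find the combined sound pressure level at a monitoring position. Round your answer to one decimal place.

70.0 dB

Propagate each source to the receiver with L = L_ref − 20·log₁₀(r/r_ref), then add intensities.
refrigeration condenser: 75.3 − 20·log₁₀(26.0/3.6) = 75.3 − 17.17 = 58.13 dB.
packaged HVAC unit: 83.9 − 20·log₁₀(41.2/4.0) = 83.9 − 20.26 = 63.64 dB.
ultrasonic cleaner: 84.5 − 20·log₁₀(9.5/1.5) = 84.5 − 16.03 = 68.47 dB.
Σ 10^(L/10) = 9.990e+06 → L_total = 10·log₁₀(9.990e+06) = 70.00 dB.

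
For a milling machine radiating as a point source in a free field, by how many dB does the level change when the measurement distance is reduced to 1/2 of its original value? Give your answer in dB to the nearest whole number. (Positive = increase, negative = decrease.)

With spherical spreading the level changes by −20·log₁₀(r₂/r₁).
ΔL = −20·log₁₀(0.5) = +6.02 dB.

+6 dB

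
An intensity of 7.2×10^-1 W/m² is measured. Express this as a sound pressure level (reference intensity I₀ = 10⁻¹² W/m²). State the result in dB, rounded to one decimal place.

L = 10·log₁₀(I/I₀) = 10·log₁₀(7.2×10^-1/10⁻¹²) = 10·log₁₀(7.2×10^11).
L = 10·(0.8573 + 11) = 118.57 dB.

118.6 dB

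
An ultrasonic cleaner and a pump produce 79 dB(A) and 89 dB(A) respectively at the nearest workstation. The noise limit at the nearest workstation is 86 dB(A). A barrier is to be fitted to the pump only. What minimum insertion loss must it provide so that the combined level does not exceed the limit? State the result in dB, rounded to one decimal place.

4.0 dB

Everything except the pump sums to 10^(79/10) = 7.943e+07 in linear terms, 79.00 dB(A).
The limit corresponds to 10^(86/10) = 3.981e+08; subtracting the fixed part leaves 3.187e+08 for the pump, i.e. 85.03 dB(A).
Required insertion loss = 89 − 85.03 = 3.97 dB.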